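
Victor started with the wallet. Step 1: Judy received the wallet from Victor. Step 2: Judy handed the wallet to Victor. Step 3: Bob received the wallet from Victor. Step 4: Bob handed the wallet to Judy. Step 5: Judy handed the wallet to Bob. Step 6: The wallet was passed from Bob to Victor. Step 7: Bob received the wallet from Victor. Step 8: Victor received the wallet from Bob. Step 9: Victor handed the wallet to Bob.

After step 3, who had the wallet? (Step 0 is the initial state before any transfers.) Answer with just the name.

Tracking the wallet holder through step 3:
After step 0 (start): Victor
After step 1: Judy
After step 2: Victor
After step 3: Bob

At step 3, the holder is Bob.

Answer: Bob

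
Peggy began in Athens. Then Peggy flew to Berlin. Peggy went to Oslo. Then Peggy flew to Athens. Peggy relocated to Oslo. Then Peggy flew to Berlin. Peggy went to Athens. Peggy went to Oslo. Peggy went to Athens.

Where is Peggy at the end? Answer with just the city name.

Answer: Athens

Derivation:
Tracking Peggy's location:
Start: Peggy is in Athens.
After move 1: Athens -> Berlin. Peggy is in Berlin.
After move 2: Berlin -> Oslo. Peggy is in Oslo.
After move 3: Oslo -> Athens. Peggy is in Athens.
After move 4: Athens -> Oslo. Peggy is in Oslo.
After move 5: Oslo -> Berlin. Peggy is in Berlin.
After move 6: Berlin -> Athens. Peggy is in Athens.
After move 7: Athens -> Oslo. Peggy is in Oslo.
After move 8: Oslo -> Athens. Peggy is in Athens.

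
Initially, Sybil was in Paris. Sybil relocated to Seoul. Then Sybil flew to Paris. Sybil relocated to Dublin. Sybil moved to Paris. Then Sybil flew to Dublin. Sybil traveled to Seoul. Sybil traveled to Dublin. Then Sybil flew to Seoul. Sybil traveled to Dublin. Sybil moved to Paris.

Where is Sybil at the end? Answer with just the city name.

Answer: Paris

Derivation:
Tracking Sybil's location:
Start: Sybil is in Paris.
After move 1: Paris -> Seoul. Sybil is in Seoul.
After move 2: Seoul -> Paris. Sybil is in Paris.
After move 3: Paris -> Dublin. Sybil is in Dublin.
After move 4: Dublin -> Paris. Sybil is in Paris.
After move 5: Paris -> Dublin. Sybil is in Dublin.
After move 6: Dublin -> Seoul. Sybil is in Seoul.
After move 7: Seoul -> Dublin. Sybil is in Dublin.
After move 8: Dublin -> Seoul. Sybil is in Seoul.
After move 9: Seoul -> Dublin. Sybil is in Dublin.
After move 10: Dublin -> Paris. Sybil is in Paris.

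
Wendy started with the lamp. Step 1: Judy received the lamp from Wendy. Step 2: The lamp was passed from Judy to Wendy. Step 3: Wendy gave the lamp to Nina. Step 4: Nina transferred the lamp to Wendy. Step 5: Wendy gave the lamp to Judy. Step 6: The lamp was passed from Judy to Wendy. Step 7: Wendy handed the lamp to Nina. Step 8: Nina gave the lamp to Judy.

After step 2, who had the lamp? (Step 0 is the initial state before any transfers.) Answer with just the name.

Tracking the lamp holder through step 2:
After step 0 (start): Wendy
After step 1: Judy
After step 2: Wendy

At step 2, the holder is Wendy.

Answer: Wendy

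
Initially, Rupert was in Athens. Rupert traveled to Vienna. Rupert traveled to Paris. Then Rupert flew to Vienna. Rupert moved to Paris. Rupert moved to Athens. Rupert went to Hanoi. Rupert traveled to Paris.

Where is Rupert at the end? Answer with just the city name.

Answer: Paris

Derivation:
Tracking Rupert's location:
Start: Rupert is in Athens.
After move 1: Athens -> Vienna. Rupert is in Vienna.
After move 2: Vienna -> Paris. Rupert is in Paris.
After move 3: Paris -> Vienna. Rupert is in Vienna.
After move 4: Vienna -> Paris. Rupert is in Paris.
After move 5: Paris -> Athens. Rupert is in Athens.
After move 6: Athens -> Hanoi. Rupert is in Hanoi.
After move 7: Hanoi -> Paris. Rupert is in Paris.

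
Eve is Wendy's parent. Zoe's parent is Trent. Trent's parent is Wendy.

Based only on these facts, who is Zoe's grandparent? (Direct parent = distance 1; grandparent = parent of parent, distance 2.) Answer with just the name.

Answer: Wendy

Derivation:
Reconstructing the parent chain from the given facts:
  Eve -> Wendy -> Trent -> Zoe
(each arrow means 'parent of the next')
Positions in the chain (0 = top):
  position of Eve: 0
  position of Wendy: 1
  position of Trent: 2
  position of Zoe: 3

Zoe is at position 3; the grandparent is 2 steps up the chain, i.e. position 1: Wendy.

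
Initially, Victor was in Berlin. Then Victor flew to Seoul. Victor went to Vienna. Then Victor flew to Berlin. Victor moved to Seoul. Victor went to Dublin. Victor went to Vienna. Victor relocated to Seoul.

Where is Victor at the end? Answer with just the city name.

Answer: Seoul

Derivation:
Tracking Victor's location:
Start: Victor is in Berlin.
After move 1: Berlin -> Seoul. Victor is in Seoul.
After move 2: Seoul -> Vienna. Victor is in Vienna.
After move 3: Vienna -> Berlin. Victor is in Berlin.
After move 4: Berlin -> Seoul. Victor is in Seoul.
After move 5: Seoul -> Dublin. Victor is in Dublin.
After move 6: Dublin -> Vienna. Victor is in Vienna.
After move 7: Vienna -> Seoul. Victor is in Seoul.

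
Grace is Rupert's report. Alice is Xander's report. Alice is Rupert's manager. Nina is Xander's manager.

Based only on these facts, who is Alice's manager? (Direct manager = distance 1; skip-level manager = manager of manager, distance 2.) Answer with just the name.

Reconstructing the manager chain from the given facts:
  Nina -> Xander -> Alice -> Rupert -> Grace
(each arrow means 'manager of the next')
Positions in the chain (0 = top):
  position of Nina: 0
  position of Xander: 1
  position of Alice: 2
  position of Rupert: 3
  position of Grace: 4

Alice is at position 2; the manager is 1 step up the chain, i.e. position 1: Xander.

Answer: Xander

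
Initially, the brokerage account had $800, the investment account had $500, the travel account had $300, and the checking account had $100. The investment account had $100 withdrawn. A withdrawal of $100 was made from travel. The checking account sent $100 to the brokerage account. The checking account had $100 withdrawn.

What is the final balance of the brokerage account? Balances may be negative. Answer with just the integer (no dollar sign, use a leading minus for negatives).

Answer: 900

Derivation:
Tracking account balances step by step:
Start: brokerage=800, investment=500, travel=300, checking=100
Event 1 (withdraw 100 from investment): investment: 500 - 100 = 400. Balances: brokerage=800, investment=400, travel=300, checking=100
Event 2 (withdraw 100 from travel): travel: 300 - 100 = 200. Balances: brokerage=800, investment=400, travel=200, checking=100
Event 3 (transfer 100 checking -> brokerage): checking: 100 - 100 = 0, brokerage: 800 + 100 = 900. Balances: brokerage=900, investment=400, travel=200, checking=0
Event 4 (withdraw 100 from checking): checking: 0 - 100 = -100. Balances: brokerage=900, investment=400, travel=200, checking=-100

Final balance of brokerage: 900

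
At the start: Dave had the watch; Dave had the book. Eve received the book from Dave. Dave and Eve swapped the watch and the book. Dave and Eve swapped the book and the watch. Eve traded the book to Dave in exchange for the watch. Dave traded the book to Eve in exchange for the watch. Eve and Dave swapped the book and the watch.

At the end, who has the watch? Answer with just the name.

Answer: Eve

Derivation:
Tracking all object holders:
Start: watch:Dave, book:Dave
Event 1 (give book: Dave -> Eve). State: watch:Dave, book:Eve
Event 2 (swap watch<->book: now watch:Eve, book:Dave). State: watch:Eve, book:Dave
Event 3 (swap book<->watch: now book:Eve, watch:Dave). State: watch:Dave, book:Eve
Event 4 (swap book<->watch: now book:Dave, watch:Eve). State: watch:Eve, book:Dave
Event 5 (swap book<->watch: now book:Eve, watch:Dave). State: watch:Dave, book:Eve
Event 6 (swap book<->watch: now book:Dave, watch:Eve). State: watch:Eve, book:Dave

Final state: watch:Eve, book:Dave
The watch is held by Eve.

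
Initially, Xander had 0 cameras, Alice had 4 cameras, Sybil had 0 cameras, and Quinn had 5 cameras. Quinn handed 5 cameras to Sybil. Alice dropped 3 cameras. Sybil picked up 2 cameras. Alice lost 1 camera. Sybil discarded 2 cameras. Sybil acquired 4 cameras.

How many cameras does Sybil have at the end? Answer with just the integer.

Tracking counts step by step:
Start: Xander=0, Alice=4, Sybil=0, Quinn=5
Event 1 (Quinn -> Sybil, 5): Quinn: 5 -> 0, Sybil: 0 -> 5. State: Xander=0, Alice=4, Sybil=5, Quinn=0
Event 2 (Alice -3): Alice: 4 -> 1. State: Xander=0, Alice=1, Sybil=5, Quinn=0
Event 3 (Sybil +2): Sybil: 5 -> 7. State: Xander=0, Alice=1, Sybil=7, Quinn=0
Event 4 (Alice -1): Alice: 1 -> 0. State: Xander=0, Alice=0, Sybil=7, Quinn=0
Event 5 (Sybil -2): Sybil: 7 -> 5. State: Xander=0, Alice=0, Sybil=5, Quinn=0
Event 6 (Sybil +4): Sybil: 5 -> 9. State: Xander=0, Alice=0, Sybil=9, Quinn=0

Sybil's final count: 9

Answer: 9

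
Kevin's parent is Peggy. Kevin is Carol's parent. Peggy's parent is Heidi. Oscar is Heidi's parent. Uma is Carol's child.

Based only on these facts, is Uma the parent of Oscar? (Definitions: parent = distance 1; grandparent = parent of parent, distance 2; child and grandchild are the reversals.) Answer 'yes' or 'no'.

Answer: no

Derivation:
Reconstructing the parent chain from the given facts:
  Oscar -> Heidi -> Peggy -> Kevin -> Carol -> Uma
(each arrow means 'parent of the next')
Positions in the chain (0 = top):
  position of Oscar: 0
  position of Heidi: 1
  position of Peggy: 2
  position of Kevin: 3
  position of Carol: 4
  position of Uma: 5

Uma is at position 5, Oscar is at position 0; signed distance (j - i) = -5.
'parent' requires j - i = 1. Actual distance is -5, so the relation does NOT hold.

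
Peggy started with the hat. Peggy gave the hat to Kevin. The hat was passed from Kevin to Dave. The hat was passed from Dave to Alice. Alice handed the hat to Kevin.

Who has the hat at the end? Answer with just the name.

Answer: Kevin

Derivation:
Tracking the hat through each event:
Start: Peggy has the hat.
After event 1: Kevin has the hat.
After event 2: Dave has the hat.
After event 3: Alice has the hat.
After event 4: Kevin has the hat.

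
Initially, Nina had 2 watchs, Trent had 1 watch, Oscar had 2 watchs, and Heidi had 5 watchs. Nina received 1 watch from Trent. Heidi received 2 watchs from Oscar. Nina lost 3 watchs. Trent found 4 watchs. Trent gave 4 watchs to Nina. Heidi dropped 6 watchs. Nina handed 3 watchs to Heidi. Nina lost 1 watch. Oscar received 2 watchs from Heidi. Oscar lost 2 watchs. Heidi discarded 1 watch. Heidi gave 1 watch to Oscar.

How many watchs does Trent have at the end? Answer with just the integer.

Answer: 0

Derivation:
Tracking counts step by step:
Start: Nina=2, Trent=1, Oscar=2, Heidi=5
Event 1 (Trent -> Nina, 1): Trent: 1 -> 0, Nina: 2 -> 3. State: Nina=3, Trent=0, Oscar=2, Heidi=5
Event 2 (Oscar -> Heidi, 2): Oscar: 2 -> 0, Heidi: 5 -> 7. State: Nina=3, Trent=0, Oscar=0, Heidi=7
Event 3 (Nina -3): Nina: 3 -> 0. State: Nina=0, Trent=0, Oscar=0, Heidi=7
Event 4 (Trent +4): Trent: 0 -> 4. State: Nina=0, Trent=4, Oscar=0, Heidi=7
Event 5 (Trent -> Nina, 4): Trent: 4 -> 0, Nina: 0 -> 4. State: Nina=4, Trent=0, Oscar=0, Heidi=7
Event 6 (Heidi -6): Heidi: 7 -> 1. State: Nina=4, Trent=0, Oscar=0, Heidi=1
Event 7 (Nina -> Heidi, 3): Nina: 4 -> 1, Heidi: 1 -> 4. State: Nina=1, Trent=0, Oscar=0, Heidi=4
Event 8 (Nina -1): Nina: 1 -> 0. State: Nina=0, Trent=0, Oscar=0, Heidi=4
Event 9 (Heidi -> Oscar, 2): Heidi: 4 -> 2, Oscar: 0 -> 2. State: Nina=0, Trent=0, Oscar=2, Heidi=2
Event 10 (Oscar -2): Oscar: 2 -> 0. State: Nina=0, Trent=0, Oscar=0, Heidi=2
Event 11 (Heidi -1): Heidi: 2 -> 1. State: Nina=0, Trent=0, Oscar=0, Heidi=1
Event 12 (Heidi -> Oscar, 1): Heidi: 1 -> 0, Oscar: 0 -> 1. State: Nina=0, Trent=0, Oscar=1, Heidi=0

Trent's final count: 0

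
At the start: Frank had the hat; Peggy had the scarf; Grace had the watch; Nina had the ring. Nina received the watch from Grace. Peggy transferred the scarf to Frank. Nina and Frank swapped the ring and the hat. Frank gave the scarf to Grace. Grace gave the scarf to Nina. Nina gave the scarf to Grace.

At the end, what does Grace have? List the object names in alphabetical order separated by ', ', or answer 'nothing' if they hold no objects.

Tracking all object holders:
Start: hat:Frank, scarf:Peggy, watch:Grace, ring:Nina
Event 1 (give watch: Grace -> Nina). State: hat:Frank, scarf:Peggy, watch:Nina, ring:Nina
Event 2 (give scarf: Peggy -> Frank). State: hat:Frank, scarf:Frank, watch:Nina, ring:Nina
Event 3 (swap ring<->hat: now ring:Frank, hat:Nina). State: hat:Nina, scarf:Frank, watch:Nina, ring:Frank
Event 4 (give scarf: Frank -> Grace). State: hat:Nina, scarf:Grace, watch:Nina, ring:Frank
Event 5 (give scarf: Grace -> Nina). State: hat:Nina, scarf:Nina, watch:Nina, ring:Frank
Event 6 (give scarf: Nina -> Grace). State: hat:Nina, scarf:Grace, watch:Nina, ring:Frank

Final state: hat:Nina, scarf:Grace, watch:Nina, ring:Frank
Grace holds: scarf.

Answer: scarf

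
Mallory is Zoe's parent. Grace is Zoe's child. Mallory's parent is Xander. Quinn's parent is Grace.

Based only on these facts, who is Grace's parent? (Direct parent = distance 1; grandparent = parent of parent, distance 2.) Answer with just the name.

Reconstructing the parent chain from the given facts:
  Xander -> Mallory -> Zoe -> Grace -> Quinn
(each arrow means 'parent of the next')
Positions in the chain (0 = top):
  position of Xander: 0
  position of Mallory: 1
  position of Zoe: 2
  position of Grace: 3
  position of Quinn: 4

Grace is at position 3; the parent is 1 step up the chain, i.e. position 2: Zoe.

Answer: Zoe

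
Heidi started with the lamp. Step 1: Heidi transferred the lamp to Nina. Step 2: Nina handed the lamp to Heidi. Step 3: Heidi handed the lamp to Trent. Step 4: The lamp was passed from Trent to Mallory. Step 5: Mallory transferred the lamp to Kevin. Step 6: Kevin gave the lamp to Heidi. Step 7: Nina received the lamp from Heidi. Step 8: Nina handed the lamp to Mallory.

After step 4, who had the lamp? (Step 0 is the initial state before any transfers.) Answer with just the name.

Answer: Mallory

Derivation:
Tracking the lamp holder through step 4:
After step 0 (start): Heidi
After step 1: Nina
After step 2: Heidi
After step 3: Trent
After step 4: Mallory

At step 4, the holder is Mallory.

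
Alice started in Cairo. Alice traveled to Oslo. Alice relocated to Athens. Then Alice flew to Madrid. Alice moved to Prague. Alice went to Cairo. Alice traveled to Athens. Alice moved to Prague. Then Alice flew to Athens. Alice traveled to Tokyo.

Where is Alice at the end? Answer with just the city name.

Tracking Alice's location:
Start: Alice is in Cairo.
After move 1: Cairo -> Oslo. Alice is in Oslo.
After move 2: Oslo -> Athens. Alice is in Athens.
After move 3: Athens -> Madrid. Alice is in Madrid.
After move 4: Madrid -> Prague. Alice is in Prague.
After move 5: Prague -> Cairo. Alice is in Cairo.
After move 6: Cairo -> Athens. Alice is in Athens.
After move 7: Athens -> Prague. Alice is in Prague.
After move 8: Prague -> Athens. Alice is in Athens.
After move 9: Athens -> Tokyo. Alice is in Tokyo.

Answer: Tokyo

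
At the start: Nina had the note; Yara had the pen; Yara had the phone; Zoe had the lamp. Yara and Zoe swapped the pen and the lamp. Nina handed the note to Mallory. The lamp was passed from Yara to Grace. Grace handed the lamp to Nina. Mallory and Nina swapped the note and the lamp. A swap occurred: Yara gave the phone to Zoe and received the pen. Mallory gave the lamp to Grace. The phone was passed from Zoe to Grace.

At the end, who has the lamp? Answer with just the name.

Tracking all object holders:
Start: note:Nina, pen:Yara, phone:Yara, lamp:Zoe
Event 1 (swap pen<->lamp: now pen:Zoe, lamp:Yara). State: note:Nina, pen:Zoe, phone:Yara, lamp:Yara
Event 2 (give note: Nina -> Mallory). State: note:Mallory, pen:Zoe, phone:Yara, lamp:Yara
Event 3 (give lamp: Yara -> Grace). State: note:Mallory, pen:Zoe, phone:Yara, lamp:Grace
Event 4 (give lamp: Grace -> Nina). State: note:Mallory, pen:Zoe, phone:Yara, lamp:Nina
Event 5 (swap note<->lamp: now note:Nina, lamp:Mallory). State: note:Nina, pen:Zoe, phone:Yara, lamp:Mallory
Event 6 (swap phone<->pen: now phone:Zoe, pen:Yara). State: note:Nina, pen:Yara, phone:Zoe, lamp:Mallory
Event 7 (give lamp: Mallory -> Grace). State: note:Nina, pen:Yara, phone:Zoe, lamp:Grace
Event 8 (give phone: Zoe -> Grace). State: note:Nina, pen:Yara, phone:Grace, lamp:Grace

Final state: note:Nina, pen:Yara, phone:Grace, lamp:Grace
The lamp is held by Grace.

Answer: Grace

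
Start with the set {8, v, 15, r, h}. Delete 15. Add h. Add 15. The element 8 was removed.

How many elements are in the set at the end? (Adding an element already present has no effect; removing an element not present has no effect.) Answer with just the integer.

Answer: 4

Derivation:
Tracking the set through each operation:
Start: {15, 8, h, r, v}
Event 1 (remove 15): removed. Set: {8, h, r, v}
Event 2 (add h): already present, no change. Set: {8, h, r, v}
Event 3 (add 15): added. Set: {15, 8, h, r, v}
Event 4 (remove 8): removed. Set: {15, h, r, v}

Final set: {15, h, r, v} (size 4)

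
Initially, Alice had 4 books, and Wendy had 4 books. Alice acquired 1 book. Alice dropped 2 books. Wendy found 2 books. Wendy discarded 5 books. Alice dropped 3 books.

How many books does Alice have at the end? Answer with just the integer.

Tracking counts step by step:
Start: Alice=4, Wendy=4
Event 1 (Alice +1): Alice: 4 -> 5. State: Alice=5, Wendy=4
Event 2 (Alice -2): Alice: 5 -> 3. State: Alice=3, Wendy=4
Event 3 (Wendy +2): Wendy: 4 -> 6. State: Alice=3, Wendy=6
Event 4 (Wendy -5): Wendy: 6 -> 1. State: Alice=3, Wendy=1
Event 5 (Alice -3): Alice: 3 -> 0. State: Alice=0, Wendy=1

Alice's final count: 0

Answer: 0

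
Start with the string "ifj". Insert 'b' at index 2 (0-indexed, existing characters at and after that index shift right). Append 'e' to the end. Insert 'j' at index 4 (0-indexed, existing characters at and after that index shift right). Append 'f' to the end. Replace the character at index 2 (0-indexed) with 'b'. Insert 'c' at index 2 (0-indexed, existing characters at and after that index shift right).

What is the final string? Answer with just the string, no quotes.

Applying each edit step by step:
Start: "ifj"
Op 1 (insert 'b' at idx 2): "ifj" -> "ifbj"
Op 2 (append 'e'): "ifbj" -> "ifbje"
Op 3 (insert 'j' at idx 4): "ifbje" -> "ifbjje"
Op 4 (append 'f'): "ifbjje" -> "ifbjjef"
Op 5 (replace idx 2: 'b' -> 'b'): "ifbjjef" -> "ifbjjef"
Op 6 (insert 'c' at idx 2): "ifbjjef" -> "ifcbjjef"

Answer: ifcbjjef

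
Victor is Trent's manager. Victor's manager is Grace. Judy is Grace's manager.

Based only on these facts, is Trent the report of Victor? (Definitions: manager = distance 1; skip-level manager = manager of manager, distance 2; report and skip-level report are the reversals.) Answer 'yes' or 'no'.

Answer: yes

Derivation:
Reconstructing the manager chain from the given facts:
  Judy -> Grace -> Victor -> Trent
(each arrow means 'manager of the next')
Positions in the chain (0 = top):
  position of Judy: 0
  position of Grace: 1
  position of Victor: 2
  position of Trent: 3

Trent is at position 3, Victor is at position 2; signed distance (j - i) = -1.
'report' requires j - i = -1. Actual distance is -1, so the relation HOLDS.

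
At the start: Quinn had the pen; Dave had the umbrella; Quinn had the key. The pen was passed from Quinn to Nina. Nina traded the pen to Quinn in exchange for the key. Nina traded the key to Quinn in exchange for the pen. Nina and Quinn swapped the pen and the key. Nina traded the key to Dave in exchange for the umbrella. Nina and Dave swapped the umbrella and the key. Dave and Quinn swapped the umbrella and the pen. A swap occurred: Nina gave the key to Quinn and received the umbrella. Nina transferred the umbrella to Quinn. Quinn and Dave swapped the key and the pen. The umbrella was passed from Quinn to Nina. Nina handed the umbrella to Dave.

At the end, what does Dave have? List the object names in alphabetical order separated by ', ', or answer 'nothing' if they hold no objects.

Answer: key, umbrella

Derivation:
Tracking all object holders:
Start: pen:Quinn, umbrella:Dave, key:Quinn
Event 1 (give pen: Quinn -> Nina). State: pen:Nina, umbrella:Dave, key:Quinn
Event 2 (swap pen<->key: now pen:Quinn, key:Nina). State: pen:Quinn, umbrella:Dave, key:Nina
Event 3 (swap key<->pen: now key:Quinn, pen:Nina). State: pen:Nina, umbrella:Dave, key:Quinn
Event 4 (swap pen<->key: now pen:Quinn, key:Nina). State: pen:Quinn, umbrella:Dave, key:Nina
Event 5 (swap key<->umbrella: now key:Dave, umbrella:Nina). State: pen:Quinn, umbrella:Nina, key:Dave
Event 6 (swap umbrella<->key: now umbrella:Dave, key:Nina). State: pen:Quinn, umbrella:Dave, key:Nina
Event 7 (swap umbrella<->pen: now umbrella:Quinn, pen:Dave). State: pen:Dave, umbrella:Quinn, key:Nina
Event 8 (swap key<->umbrella: now key:Quinn, umbrella:Nina). State: pen:Dave, umbrella:Nina, key:Quinn
Event 9 (give umbrella: Nina -> Quinn). State: pen:Dave, umbrella:Quinn, key:Quinn
Event 10 (swap key<->pen: now key:Dave, pen:Quinn). State: pen:Quinn, umbrella:Quinn, key:Dave
Event 11 (give umbrella: Quinn -> Nina). State: pen:Quinn, umbrella:Nina, key:Dave
Event 12 (give umbrella: Nina -> Dave). State: pen:Quinn, umbrella:Dave, key:Dave

Final state: pen:Quinn, umbrella:Dave, key:Dave
Dave holds: key, umbrella.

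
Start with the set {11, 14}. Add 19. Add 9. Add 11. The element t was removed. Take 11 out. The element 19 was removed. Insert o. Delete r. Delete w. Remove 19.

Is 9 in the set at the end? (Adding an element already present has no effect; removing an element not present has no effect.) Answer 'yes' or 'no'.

Answer: yes

Derivation:
Tracking the set through each operation:
Start: {11, 14}
Event 1 (add 19): added. Set: {11, 14, 19}
Event 2 (add 9): added. Set: {11, 14, 19, 9}
Event 3 (add 11): already present, no change. Set: {11, 14, 19, 9}
Event 4 (remove t): not present, no change. Set: {11, 14, 19, 9}
Event 5 (remove 11): removed. Set: {14, 19, 9}
Event 6 (remove 19): removed. Set: {14, 9}
Event 7 (add o): added. Set: {14, 9, o}
Event 8 (remove r): not present, no change. Set: {14, 9, o}
Event 9 (remove w): not present, no change. Set: {14, 9, o}
Event 10 (remove 19): not present, no change. Set: {14, 9, o}

Final set: {14, 9, o} (size 3)
9 is in the final set.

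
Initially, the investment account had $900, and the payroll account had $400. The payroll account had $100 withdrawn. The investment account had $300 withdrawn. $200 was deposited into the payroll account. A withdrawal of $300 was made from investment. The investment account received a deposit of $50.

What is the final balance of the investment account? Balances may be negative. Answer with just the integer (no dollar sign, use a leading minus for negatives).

Answer: 350

Derivation:
Tracking account balances step by step:
Start: investment=900, payroll=400
Event 1 (withdraw 100 from payroll): payroll: 400 - 100 = 300. Balances: investment=900, payroll=300
Event 2 (withdraw 300 from investment): investment: 900 - 300 = 600. Balances: investment=600, payroll=300
Event 3 (deposit 200 to payroll): payroll: 300 + 200 = 500. Balances: investment=600, payroll=500
Event 4 (withdraw 300 from investment): investment: 600 - 300 = 300. Balances: investment=300, payroll=500
Event 5 (deposit 50 to investment): investment: 300 + 50 = 350. Balances: investment=350, payroll=500

Final balance of investment: 350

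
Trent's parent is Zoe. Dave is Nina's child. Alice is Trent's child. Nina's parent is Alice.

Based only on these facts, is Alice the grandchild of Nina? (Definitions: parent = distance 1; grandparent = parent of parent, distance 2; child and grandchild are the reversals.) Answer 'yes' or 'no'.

Reconstructing the parent chain from the given facts:
  Zoe -> Trent -> Alice -> Nina -> Dave
(each arrow means 'parent of the next')
Positions in the chain (0 = top):
  position of Zoe: 0
  position of Trent: 1
  position of Alice: 2
  position of Nina: 3
  position of Dave: 4

Alice is at position 2, Nina is at position 3; signed distance (j - i) = 1.
'grandchild' requires j - i = -2. Actual distance is 1, so the relation does NOT hold.

Answer: no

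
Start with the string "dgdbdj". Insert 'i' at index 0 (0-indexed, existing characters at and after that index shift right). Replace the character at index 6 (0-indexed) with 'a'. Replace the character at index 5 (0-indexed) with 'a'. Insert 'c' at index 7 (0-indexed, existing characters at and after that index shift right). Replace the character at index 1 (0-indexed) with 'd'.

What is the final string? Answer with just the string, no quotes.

Applying each edit step by step:
Start: "dgdbdj"
Op 1 (insert 'i' at idx 0): "dgdbdj" -> "idgdbdj"
Op 2 (replace idx 6: 'j' -> 'a'): "idgdbdj" -> "idgdbda"
Op 3 (replace idx 5: 'd' -> 'a'): "idgdbda" -> "idgdbaa"
Op 4 (insert 'c' at idx 7): "idgdbaa" -> "idgdbaac"
Op 5 (replace idx 1: 'd' -> 'd'): "idgdbaac" -> "idgdbaac"

Answer: idgdbaac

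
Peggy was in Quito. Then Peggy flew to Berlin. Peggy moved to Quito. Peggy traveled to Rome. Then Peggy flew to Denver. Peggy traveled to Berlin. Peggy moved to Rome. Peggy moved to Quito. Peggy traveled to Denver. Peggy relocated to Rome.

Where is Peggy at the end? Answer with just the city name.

Answer: Rome

Derivation:
Tracking Peggy's location:
Start: Peggy is in Quito.
After move 1: Quito -> Berlin. Peggy is in Berlin.
After move 2: Berlin -> Quito. Peggy is in Quito.
After move 3: Quito -> Rome. Peggy is in Rome.
After move 4: Rome -> Denver. Peggy is in Denver.
After move 5: Denver -> Berlin. Peggy is in Berlin.
After move 6: Berlin -> Rome. Peggy is in Rome.
After move 7: Rome -> Quito. Peggy is in Quito.
After move 8: Quito -> Denver. Peggy is in Denver.
After move 9: Denver -> Rome. Peggy is in Rome.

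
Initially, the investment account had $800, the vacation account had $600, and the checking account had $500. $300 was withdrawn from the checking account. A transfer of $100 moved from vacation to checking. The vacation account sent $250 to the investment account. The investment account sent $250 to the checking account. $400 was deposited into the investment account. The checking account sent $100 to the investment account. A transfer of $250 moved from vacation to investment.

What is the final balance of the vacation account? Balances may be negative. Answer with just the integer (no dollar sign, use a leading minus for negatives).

Answer: 0

Derivation:
Tracking account balances step by step:
Start: investment=800, vacation=600, checking=500
Event 1 (withdraw 300 from checking): checking: 500 - 300 = 200. Balances: investment=800, vacation=600, checking=200
Event 2 (transfer 100 vacation -> checking): vacation: 600 - 100 = 500, checking: 200 + 100 = 300. Balances: investment=800, vacation=500, checking=300
Event 3 (transfer 250 vacation -> investment): vacation: 500 - 250 = 250, investment: 800 + 250 = 1050. Balances: investment=1050, vacation=250, checking=300
Event 4 (transfer 250 investment -> checking): investment: 1050 - 250 = 800, checking: 300 + 250 = 550. Balances: investment=800, vacation=250, checking=550
Event 5 (deposit 400 to investment): investment: 800 + 400 = 1200. Balances: investment=1200, vacation=250, checking=550
Event 6 (transfer 100 checking -> investment): checking: 550 - 100 = 450, investment: 1200 + 100 = 1300. Balances: investment=1300, vacation=250, checking=450
Event 7 (transfer 250 vacation -> investment): vacation: 250 - 250 = 0, investment: 1300 + 250 = 1550. Balances: investment=1550, vacation=0, checking=450

Final balance of vacation: 0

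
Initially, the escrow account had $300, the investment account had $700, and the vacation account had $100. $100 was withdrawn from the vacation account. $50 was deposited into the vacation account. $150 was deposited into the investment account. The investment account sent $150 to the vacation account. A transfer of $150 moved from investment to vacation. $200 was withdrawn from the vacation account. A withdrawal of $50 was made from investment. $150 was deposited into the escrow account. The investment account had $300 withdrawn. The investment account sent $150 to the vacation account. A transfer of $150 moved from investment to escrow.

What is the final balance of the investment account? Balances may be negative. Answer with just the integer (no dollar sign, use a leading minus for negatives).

Answer: -100

Derivation:
Tracking account balances step by step:
Start: escrow=300, investment=700, vacation=100
Event 1 (withdraw 100 from vacation): vacation: 100 - 100 = 0. Balances: escrow=300, investment=700, vacation=0
Event 2 (deposit 50 to vacation): vacation: 0 + 50 = 50. Balances: escrow=300, investment=700, vacation=50
Event 3 (deposit 150 to investment): investment: 700 + 150 = 850. Balances: escrow=300, investment=850, vacation=50
Event 4 (transfer 150 investment -> vacation): investment: 850 - 150 = 700, vacation: 50 + 150 = 200. Balances: escrow=300, investment=700, vacation=200
Event 5 (transfer 150 investment -> vacation): investment: 700 - 150 = 550, vacation: 200 + 150 = 350. Balances: escrow=300, investment=550, vacation=350
Event 6 (withdraw 200 from vacation): vacation: 350 - 200 = 150. Balances: escrow=300, investment=550, vacation=150
Event 7 (withdraw 50 from investment): investment: 550 - 50 = 500. Balances: escrow=300, investment=500, vacation=150
Event 8 (deposit 150 to escrow): escrow: 300 + 150 = 450. Balances: escrow=450, investment=500, vacation=150
Event 9 (withdraw 300 from investment): investment: 500 - 300 = 200. Balances: escrow=450, investment=200, vacation=150
Event 10 (transfer 150 investment -> vacation): investment: 200 - 150 = 50, vacation: 150 + 150 = 300. Balances: escrow=450, investment=50, vacation=300
Event 11 (transfer 150 investment -> escrow): investment: 50 - 150 = -100, escrow: 450 + 150 = 600. Balances: escrow=600, investment=-100, vacation=300

Final balance of investment: -100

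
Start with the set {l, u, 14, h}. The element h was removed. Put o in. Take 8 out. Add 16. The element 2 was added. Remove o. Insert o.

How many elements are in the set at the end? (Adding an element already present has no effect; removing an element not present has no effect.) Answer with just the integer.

Answer: 6

Derivation:
Tracking the set through each operation:
Start: {14, h, l, u}
Event 1 (remove h): removed. Set: {14, l, u}
Event 2 (add o): added. Set: {14, l, o, u}
Event 3 (remove 8): not present, no change. Set: {14, l, o, u}
Event 4 (add 16): added. Set: {14, 16, l, o, u}
Event 5 (add 2): added. Set: {14, 16, 2, l, o, u}
Event 6 (remove o): removed. Set: {14, 16, 2, l, u}
Event 7 (add o): added. Set: {14, 16, 2, l, o, u}

Final set: {14, 16, 2, l, o, u} (size 6)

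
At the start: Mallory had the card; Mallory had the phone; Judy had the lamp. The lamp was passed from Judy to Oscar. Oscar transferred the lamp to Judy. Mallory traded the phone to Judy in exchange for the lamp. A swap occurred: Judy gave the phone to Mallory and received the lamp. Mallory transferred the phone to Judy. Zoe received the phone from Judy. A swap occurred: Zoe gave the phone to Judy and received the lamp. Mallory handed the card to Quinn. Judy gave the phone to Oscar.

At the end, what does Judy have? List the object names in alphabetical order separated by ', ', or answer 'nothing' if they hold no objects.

Answer: nothing

Derivation:
Tracking all object holders:
Start: card:Mallory, phone:Mallory, lamp:Judy
Event 1 (give lamp: Judy -> Oscar). State: card:Mallory, phone:Mallory, lamp:Oscar
Event 2 (give lamp: Oscar -> Judy). State: card:Mallory, phone:Mallory, lamp:Judy
Event 3 (swap phone<->lamp: now phone:Judy, lamp:Mallory). State: card:Mallory, phone:Judy, lamp:Mallory
Event 4 (swap phone<->lamp: now phone:Mallory, lamp:Judy). State: card:Mallory, phone:Mallory, lamp:Judy
Event 5 (give phone: Mallory -> Judy). State: card:Mallory, phone:Judy, lamp:Judy
Event 6 (give phone: Judy -> Zoe). State: card:Mallory, phone:Zoe, lamp:Judy
Event 7 (swap phone<->lamp: now phone:Judy, lamp:Zoe). State: card:Mallory, phone:Judy, lamp:Zoe
Event 8 (give card: Mallory -> Quinn). State: card:Quinn, phone:Judy, lamp:Zoe
Event 9 (give phone: Judy -> Oscar). State: card:Quinn, phone:Oscar, lamp:Zoe

Final state: card:Quinn, phone:Oscar, lamp:Zoe
Judy holds: (nothing).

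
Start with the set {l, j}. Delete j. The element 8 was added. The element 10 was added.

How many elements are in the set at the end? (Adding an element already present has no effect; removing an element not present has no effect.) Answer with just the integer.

Answer: 3

Derivation:
Tracking the set through each operation:
Start: {j, l}
Event 1 (remove j): removed. Set: {l}
Event 2 (add 8): added. Set: {8, l}
Event 3 (add 10): added. Set: {10, 8, l}

Final set: {10, 8, l} (size 3)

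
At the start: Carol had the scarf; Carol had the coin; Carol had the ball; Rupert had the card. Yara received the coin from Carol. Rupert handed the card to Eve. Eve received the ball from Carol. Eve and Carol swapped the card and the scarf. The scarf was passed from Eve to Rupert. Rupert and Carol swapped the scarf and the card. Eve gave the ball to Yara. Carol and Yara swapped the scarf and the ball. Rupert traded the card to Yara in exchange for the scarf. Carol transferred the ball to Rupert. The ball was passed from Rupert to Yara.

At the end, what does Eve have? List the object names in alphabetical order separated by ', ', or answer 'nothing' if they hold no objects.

Tracking all object holders:
Start: scarf:Carol, coin:Carol, ball:Carol, card:Rupert
Event 1 (give coin: Carol -> Yara). State: scarf:Carol, coin:Yara, ball:Carol, card:Rupert
Event 2 (give card: Rupert -> Eve). State: scarf:Carol, coin:Yara, ball:Carol, card:Eve
Event 3 (give ball: Carol -> Eve). State: scarf:Carol, coin:Yara, ball:Eve, card:Eve
Event 4 (swap card<->scarf: now card:Carol, scarf:Eve). State: scarf:Eve, coin:Yara, ball:Eve, card:Carol
Event 5 (give scarf: Eve -> Rupert). State: scarf:Rupert, coin:Yara, ball:Eve, card:Carol
Event 6 (swap scarf<->card: now scarf:Carol, card:Rupert). State: scarf:Carol, coin:Yara, ball:Eve, card:Rupert
Event 7 (give ball: Eve -> Yara). State: scarf:Carol, coin:Yara, ball:Yara, card:Rupert
Event 8 (swap scarf<->ball: now scarf:Yara, ball:Carol). State: scarf:Yara, coin:Yara, ball:Carol, card:Rupert
Event 9 (swap card<->scarf: now card:Yara, scarf:Rupert). State: scarf:Rupert, coin:Yara, ball:Carol, card:Yara
Event 10 (give ball: Carol -> Rupert). State: scarf:Rupert, coin:Yara, ball:Rupert, card:Yara
Event 11 (give ball: Rupert -> Yara). State: scarf:Rupert, coin:Yara, ball:Yara, card:Yara

Final state: scarf:Rupert, coin:Yara, ball:Yara, card:Yara
Eve holds: (nothing).

Answer: nothing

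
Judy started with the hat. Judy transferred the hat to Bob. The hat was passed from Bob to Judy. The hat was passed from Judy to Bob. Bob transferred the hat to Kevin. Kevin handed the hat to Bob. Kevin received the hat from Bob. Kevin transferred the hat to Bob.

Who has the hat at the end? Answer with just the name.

Tracking the hat through each event:
Start: Judy has the hat.
After event 1: Bob has the hat.
After event 2: Judy has the hat.
After event 3: Bob has the hat.
After event 4: Kevin has the hat.
After event 5: Bob has the hat.
After event 6: Kevin has the hat.
After event 7: Bob has the hat.

Answer: Bob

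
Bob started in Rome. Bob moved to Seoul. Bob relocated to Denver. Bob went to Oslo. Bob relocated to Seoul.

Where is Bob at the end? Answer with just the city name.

Tracking Bob's location:
Start: Bob is in Rome.
After move 1: Rome -> Seoul. Bob is in Seoul.
After move 2: Seoul -> Denver. Bob is in Denver.
After move 3: Denver -> Oslo. Bob is in Oslo.
After move 4: Oslo -> Seoul. Bob is in Seoul.

Answer: Seoul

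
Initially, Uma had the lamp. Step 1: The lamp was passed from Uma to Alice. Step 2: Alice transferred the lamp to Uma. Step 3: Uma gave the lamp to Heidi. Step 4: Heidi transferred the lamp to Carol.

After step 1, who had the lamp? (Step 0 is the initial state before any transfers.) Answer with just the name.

Tracking the lamp holder through step 1:
After step 0 (start): Uma
After step 1: Alice

At step 1, the holder is Alice.

Answer: Alice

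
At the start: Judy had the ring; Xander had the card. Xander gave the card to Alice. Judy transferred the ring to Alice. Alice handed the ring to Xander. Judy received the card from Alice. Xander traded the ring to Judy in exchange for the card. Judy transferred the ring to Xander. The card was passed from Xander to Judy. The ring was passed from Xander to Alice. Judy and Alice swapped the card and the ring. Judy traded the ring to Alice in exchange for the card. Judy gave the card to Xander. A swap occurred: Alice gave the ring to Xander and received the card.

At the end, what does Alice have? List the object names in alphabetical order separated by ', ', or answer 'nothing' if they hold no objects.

Tracking all object holders:
Start: ring:Judy, card:Xander
Event 1 (give card: Xander -> Alice). State: ring:Judy, card:Alice
Event 2 (give ring: Judy -> Alice). State: ring:Alice, card:Alice
Event 3 (give ring: Alice -> Xander). State: ring:Xander, card:Alice
Event 4 (give card: Alice -> Judy). State: ring:Xander, card:Judy
Event 5 (swap ring<->card: now ring:Judy, card:Xander). State: ring:Judy, card:Xander
Event 6 (give ring: Judy -> Xander). State: ring:Xander, card:Xander
Event 7 (give card: Xander -> Judy). State: ring:Xander, card:Judy
Event 8 (give ring: Xander -> Alice). State: ring:Alice, card:Judy
Event 9 (swap card<->ring: now card:Alice, ring:Judy). State: ring:Judy, card:Alice
Event 10 (swap ring<->card: now ring:Alice, card:Judy). State: ring:Alice, card:Judy
Event 11 (give card: Judy -> Xander). State: ring:Alice, card:Xander
Event 12 (swap ring<->card: now ring:Xander, card:Alice). State: ring:Xander, card:Alice

Final state: ring:Xander, card:Alice
Alice holds: card.

Answer: card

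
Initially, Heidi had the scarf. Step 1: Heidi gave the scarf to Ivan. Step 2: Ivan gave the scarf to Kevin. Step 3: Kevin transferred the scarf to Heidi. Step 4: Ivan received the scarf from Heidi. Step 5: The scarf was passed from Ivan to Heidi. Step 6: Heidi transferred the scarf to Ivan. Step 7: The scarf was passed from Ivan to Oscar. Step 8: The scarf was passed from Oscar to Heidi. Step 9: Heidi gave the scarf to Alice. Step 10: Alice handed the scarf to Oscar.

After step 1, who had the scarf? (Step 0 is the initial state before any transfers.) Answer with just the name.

Tracking the scarf holder through step 1:
After step 0 (start): Heidi
After step 1: Ivan

At step 1, the holder is Ivan.

Answer: Ivan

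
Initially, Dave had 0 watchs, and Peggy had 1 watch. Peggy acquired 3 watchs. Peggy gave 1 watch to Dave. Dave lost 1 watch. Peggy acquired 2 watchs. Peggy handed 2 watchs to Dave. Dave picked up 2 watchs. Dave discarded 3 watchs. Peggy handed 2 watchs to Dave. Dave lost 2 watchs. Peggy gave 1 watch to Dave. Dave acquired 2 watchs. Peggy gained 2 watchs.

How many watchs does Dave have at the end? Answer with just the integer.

Answer: 4

Derivation:
Tracking counts step by step:
Start: Dave=0, Peggy=1
Event 1 (Peggy +3): Peggy: 1 -> 4. State: Dave=0, Peggy=4
Event 2 (Peggy -> Dave, 1): Peggy: 4 -> 3, Dave: 0 -> 1. State: Dave=1, Peggy=3
Event 3 (Dave -1): Dave: 1 -> 0. State: Dave=0, Peggy=3
Event 4 (Peggy +2): Peggy: 3 -> 5. State: Dave=0, Peggy=5
Event 5 (Peggy -> Dave, 2): Peggy: 5 -> 3, Dave: 0 -> 2. State: Dave=2, Peggy=3
Event 6 (Dave +2): Dave: 2 -> 4. State: Dave=4, Peggy=3
Event 7 (Dave -3): Dave: 4 -> 1. State: Dave=1, Peggy=3
Event 8 (Peggy -> Dave, 2): Peggy: 3 -> 1, Dave: 1 -> 3. State: Dave=3, Peggy=1
Event 9 (Dave -2): Dave: 3 -> 1. State: Dave=1, Peggy=1
Event 10 (Peggy -> Dave, 1): Peggy: 1 -> 0, Dave: 1 -> 2. State: Dave=2, Peggy=0
Event 11 (Dave +2): Dave: 2 -> 4. State: Dave=4, Peggy=0
Event 12 (Peggy +2): Peggy: 0 -> 2. State: Dave=4, Peggy=2

Dave's final count: 4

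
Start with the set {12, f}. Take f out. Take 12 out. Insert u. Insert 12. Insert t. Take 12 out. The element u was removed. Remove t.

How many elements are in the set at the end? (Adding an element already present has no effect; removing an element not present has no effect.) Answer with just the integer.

Answer: 0

Derivation:
Tracking the set through each operation:
Start: {12, f}
Event 1 (remove f): removed. Set: {12}
Event 2 (remove 12): removed. Set: {}
Event 3 (add u): added. Set: {u}
Event 4 (add 12): added. Set: {12, u}
Event 5 (add t): added. Set: {12, t, u}
Event 6 (remove 12): removed. Set: {t, u}
Event 7 (remove u): removed. Set: {t}
Event 8 (remove t): removed. Set: {}

Final set: {} (size 0)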